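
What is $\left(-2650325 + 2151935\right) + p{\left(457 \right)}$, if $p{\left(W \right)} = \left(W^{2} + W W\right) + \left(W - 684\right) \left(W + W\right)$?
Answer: $-288170$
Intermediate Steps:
$p{\left(W \right)} = 2 W^{2} + 2 W \left(-684 + W\right)$ ($p{\left(W \right)} = \left(W^{2} + W^{2}\right) + \left(-684 + W\right) 2 W = 2 W^{2} + 2 W \left(-684 + W\right)$)
$\left(-2650325 + 2151935\right) + p{\left(457 \right)} = \left(-2650325 + 2151935\right) + 4 \cdot 457 \left(-342 + 457\right) = -498390 + 4 \cdot 457 \cdot 115 = -498390 + 210220 = -288170$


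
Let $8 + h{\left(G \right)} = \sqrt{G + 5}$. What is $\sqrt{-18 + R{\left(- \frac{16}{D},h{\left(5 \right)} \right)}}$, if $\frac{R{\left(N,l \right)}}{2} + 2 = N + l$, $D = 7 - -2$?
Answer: $\frac{\sqrt{-374 + 18 \sqrt{10}}}{3} \approx 5.9356 i$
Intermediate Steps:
$h{\left(G \right)} = -8 + \sqrt{5 + G}$ ($h{\left(G \right)} = -8 + \sqrt{G + 5} = -8 + \sqrt{5 + G}$)
$D = 9$ ($D = 7 + 2 = 9$)
$R{\left(N,l \right)} = -4 + 2 N + 2 l$ ($R{\left(N,l \right)} = -4 + 2 \left(N + l\right) = -4 + \left(2 N + 2 l\right) = -4 + 2 N + 2 l$)
$\sqrt{-18 + R{\left(- \frac{16}{D},h{\left(5 \right)} \right)}} = \sqrt{-18 + \left(-4 + 2 \left(- \frac{16}{9}\right) + 2 \left(-8 + \sqrt{5 + 5}\right)\right)} = \sqrt{-18 + \left(-4 + 2 \left(\left(-16\right) \frac{1}{9}\right) + 2 \left(-8 + \sqrt{10}\right)\right)} = \sqrt{-18 - \left(\frac{212}{9} - 2 \sqrt{10}\right)} = \sqrt{- \frac{374}{9} + 2 \sqrt{10}}$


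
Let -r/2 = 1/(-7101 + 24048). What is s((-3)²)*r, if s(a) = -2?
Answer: 4/16947 ≈ 0.00023603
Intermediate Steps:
r = -2/16947 (r = -2/(-7101 + 24048) = -2/16947 ≈ -0.00011801)
s((-3)²)*r = -2*(-2/16947) = 4/16947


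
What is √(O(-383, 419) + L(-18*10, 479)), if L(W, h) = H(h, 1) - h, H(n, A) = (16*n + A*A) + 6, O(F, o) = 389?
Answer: 19*√21 ≈ 87.069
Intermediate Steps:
H(n, A) = 6 + A² + 16*n (H(n, A) = (16*n + A²) + 6 = (A² + 16*n) + 6 = 6 + A² + 16*n)
L(W, h) = 7 + 15*h (L(W, h) = (6 + 1² + 16*h) - h = (6 + 1 + 16*h) - h = (7 + 16*h) - h = 7 + 15*h)
√(O(-383, 419) + L(-18*10, 479)) = √(389 + (7 + 15*479)) = √(389 + (7 + 7185)) = √(389 + 7192) = √7581 = 19*√21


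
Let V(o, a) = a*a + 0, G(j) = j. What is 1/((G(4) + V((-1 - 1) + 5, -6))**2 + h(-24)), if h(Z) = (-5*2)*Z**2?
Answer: -1/4160 ≈ -0.00024038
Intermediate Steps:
V(o, a) = a**2 (V(o, a) = a**2 + 0 = a**2)
h(Z) = -10*Z**2
1/((G(4) + V((-1 - 1) + 5, -6))**2 + h(-24)) = 1/((4 + (-6)**2)**2 - 10*(-24)**2) = 1/((4 + 36)**2 - 10*576) = 1/(40**2 - 5760) = 1/(1600 - 5760) = 1/(-4160) = -1/4160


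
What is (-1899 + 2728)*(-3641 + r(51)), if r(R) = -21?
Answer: -3035798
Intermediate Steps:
(-1899 + 2728)*(-3641 + r(51)) = (-1899 + 2728)*(-3641 - 21) = 829*(-3662) = -3035798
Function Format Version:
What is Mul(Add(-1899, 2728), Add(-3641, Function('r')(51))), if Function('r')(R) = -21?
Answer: -3035798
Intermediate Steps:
Mul(Add(-1899, 2728), Add(-3641, Function('r')(51))) = Mul(Add(-1899, 2728), Add(-3641, -21)) = Mul(829, -3662) = -3035798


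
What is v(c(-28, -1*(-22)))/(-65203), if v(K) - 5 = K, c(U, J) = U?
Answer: 23/65203 ≈ 0.00035274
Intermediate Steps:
v(K) = 5 + K
v(c(-28, -1*(-22)))/(-65203) = (5 - 28)/(-65203) = -23*(-1/65203) = 23/65203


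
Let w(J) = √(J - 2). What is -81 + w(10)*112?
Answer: -81 + 224*√2 ≈ 235.78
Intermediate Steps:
w(J) = √(-2 + J)
-81 + w(10)*112 = -81 + √(-2 + 10)*112 = -81 + √8*112 = -81 + (2*√2)*112 = -81 + 224*√2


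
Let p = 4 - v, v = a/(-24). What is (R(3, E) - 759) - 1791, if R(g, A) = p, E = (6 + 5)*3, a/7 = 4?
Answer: -15269/6 ≈ -2544.8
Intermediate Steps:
a = 28 (a = 7*4 = 28)
v = -7/6 (v = 28/(-24) = 28*(-1/24) = -7/6 ≈ -1.1667)
E = 33 (E = 11*3 = 33)
p = 31/6 (p = 4 - 1*(-7/6) = 4 + 7/6 = 31/6 ≈ 5.1667)
R(g, A) = 31/6
(R(3, E) - 759) - 1791 = (31/6 - 759) - 1791 = -4523/6 - 1791 = -15269/6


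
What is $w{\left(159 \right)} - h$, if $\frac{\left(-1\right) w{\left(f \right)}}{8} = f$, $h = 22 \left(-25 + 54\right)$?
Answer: $-1910$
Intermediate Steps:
$h = 638$ ($h = 22 \cdot 29 = 638$)
$w{\left(f \right)} = - 8 f$
$w{\left(159 \right)} - h = \left(-8\right) 159 - 638 = -1272 - 638 = -1910$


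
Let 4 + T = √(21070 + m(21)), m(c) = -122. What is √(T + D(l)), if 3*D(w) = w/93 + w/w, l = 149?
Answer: √(-27094 + 17298*√5237)/93 ≈ 11.900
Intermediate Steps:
D(w) = ⅓ + w/279 (D(w) = (w/93 + w/w)/3 = (w*(1/93) + 1)/3 = (w/93 + 1)/3 = (1 + w/93)/3 = ⅓ + w/279)
T = -4 + 2*√5237 (T = -4 + √(21070 - 122) = -4 + √20948 = -4 + 2*√5237 ≈ 140.73)
√(T + D(l)) = √((-4 + 2*√5237) + (⅓ + (1/279)*149)) = √((-4 + 2*√5237) + (⅓ + 149/279)) = √((-4 + 2*√5237) + 242/279) = √(-874/279 + 2*√5237)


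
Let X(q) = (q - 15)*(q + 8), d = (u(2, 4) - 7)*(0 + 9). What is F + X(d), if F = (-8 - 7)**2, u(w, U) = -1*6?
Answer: 14613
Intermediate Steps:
u(w, U) = -6
d = -117 (d = (-6 - 7)*(0 + 9) = -13*9 = -117)
X(q) = (-15 + q)*(8 + q)
F = 225 (F = (-15)**2 = 225)
F + X(d) = 225 + (-120 + (-117)**2 - 7*(-117)) = 225 + (-120 + 13689 + 819) = 225 + 14388 = 14613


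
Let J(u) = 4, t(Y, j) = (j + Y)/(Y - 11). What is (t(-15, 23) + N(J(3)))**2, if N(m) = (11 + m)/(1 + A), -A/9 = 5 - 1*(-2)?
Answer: 196249/649636 ≈ 0.30209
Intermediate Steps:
t(Y, j) = (Y + j)/(-11 + Y)
A = -63 (A = -9*(5 - 1*(-2)) = -9*(5 + 2) = -9*7 = -63)
N(m) = -11/62 - m/62 (N(m) = (11 + m)/(1 - 63) = (11 + m)/(-62) = (11 + m)*(-1/62) = -11/62 - m/62)
(t(-15, 23) + N(J(3)))**2 = ((-15 + 23)/(-11 - 15) + (-11/62 - 1/62*4))**2 = (8/(-26) + (-11/62 - 2/31))**2 = (-1/26*8 - 15/62)**2 = (-4/13 - 15/62)**2 = (-443/806)**2 = 196249/649636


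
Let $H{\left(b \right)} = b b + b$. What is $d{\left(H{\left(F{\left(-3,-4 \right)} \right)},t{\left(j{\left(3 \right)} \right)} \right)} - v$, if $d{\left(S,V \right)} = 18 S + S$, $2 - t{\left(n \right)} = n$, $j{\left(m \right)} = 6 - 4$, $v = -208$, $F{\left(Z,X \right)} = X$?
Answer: $436$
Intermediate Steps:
$j{\left(m \right)} = 2$
$t{\left(n \right)} = 2 - n$
$H{\left(b \right)} = b + b^{2}$ ($H{\left(b \right)} = b^{2} + b = b + b^{2}$)
$d{\left(S,V \right)} = 19 S$
$d{\left(H{\left(F{\left(-3,-4 \right)} \right)},t{\left(j{\left(3 \right)} \right)} \right)} - v = 19 \left(- 4 \left(1 - 4\right)\right) - -208 = 19 \left(\left(-4\right) \left(-3\right)\right) + 208 = 19 \cdot 12 + 208 = 228 + 208 = 436$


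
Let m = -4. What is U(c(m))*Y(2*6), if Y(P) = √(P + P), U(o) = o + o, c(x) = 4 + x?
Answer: 0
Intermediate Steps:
U(o) = 2*o
Y(P) = √2*√P (Y(P) = √(2*P) = √2*√P)
U(c(m))*Y(2*6) = (2*(4 - 4))*(√2*√(2*6)) = (2*0)*(√2*√12) = 0*(√2*(2*√3)) = 0*(2*√6) = 0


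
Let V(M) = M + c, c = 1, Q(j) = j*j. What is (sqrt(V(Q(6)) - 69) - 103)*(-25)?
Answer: 2575 - 100*I*sqrt(2) ≈ 2575.0 - 141.42*I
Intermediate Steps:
Q(j) = j**2
V(M) = 1 + M (V(M) = M + 1 = 1 + M)
(sqrt(V(Q(6)) - 69) - 103)*(-25) = (sqrt((1 + 6**2) - 69) - 103)*(-25) = (sqrt((1 + 36) - 69) - 103)*(-25) = (sqrt(37 - 69) - 103)*(-25) = (sqrt(-32) - 103)*(-25) = (4*I*sqrt(2) - 103)*(-25) = (-103 + 4*I*sqrt(2))*(-25) = 2575 - 100*I*sqrt(2)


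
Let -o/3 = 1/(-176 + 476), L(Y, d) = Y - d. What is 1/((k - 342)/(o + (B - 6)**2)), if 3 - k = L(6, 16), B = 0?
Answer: -3599/32900 ≈ -0.10939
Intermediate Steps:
k = 13 (k = 3 - (6 - 1*16) = 3 - (6 - 16) = 3 - 1*(-10) = 3 + 10 = 13)
o = -1/100 (o = -3/(-176 + 476) = -3/300 = -3*1/300 = -1/100 ≈ -0.010000)
1/((k - 342)/(o + (B - 6)**2)) = 1/((13 - 342)/(-1/100 + (0 - 6)**2)) = 1/(-329/(-1/100 + (-6)**2)) = 1/(-329/(-1/100 + 36)) = 1/(-329/3599/100) = 1/(-329*100/3599) = 1/(-32900/3599) = -3599/32900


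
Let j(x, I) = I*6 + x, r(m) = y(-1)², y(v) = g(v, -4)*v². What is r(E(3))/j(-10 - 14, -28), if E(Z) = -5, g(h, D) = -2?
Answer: -1/48 ≈ -0.020833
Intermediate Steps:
y(v) = -2*v²
r(m) = 4 (r(m) = (-2*(-1)²)² = (-2*1)² = (-2)² = 4)
j(x, I) = x + 6*I (j(x, I) = 6*I + x = x + 6*I)
r(E(3))/j(-10 - 14, -28) = 4/((-10 - 14) + 6*(-28)) = 4/(-24 - 168) = 4/(-192) = 4*(-1/192) = -1/48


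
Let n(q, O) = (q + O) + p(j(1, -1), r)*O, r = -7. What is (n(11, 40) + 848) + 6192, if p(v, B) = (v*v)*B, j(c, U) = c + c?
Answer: 5971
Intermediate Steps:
j(c, U) = 2*c
p(v, B) = B*v² (p(v, B) = v²*B = B*v²)
n(q, O) = q - 27*O (n(q, O) = (q + O) + (-7*(2*1)²)*O = (O + q) + (-7*2²)*O = (O + q) + (-7*4)*O = (O + q) - 28*O = q - 27*O)
(n(11, 40) + 848) + 6192 = ((11 - 27*40) + 848) + 6192 = ((11 - 1080) + 848) + 6192 = (-1069 + 848) + 6192 = -221 + 6192 = 5971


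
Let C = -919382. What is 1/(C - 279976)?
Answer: -1/1199358 ≈ -8.3378e-7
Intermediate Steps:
1/(C - 279976) = 1/(-919382 - 279976) = 1/(-1199358) = -1/1199358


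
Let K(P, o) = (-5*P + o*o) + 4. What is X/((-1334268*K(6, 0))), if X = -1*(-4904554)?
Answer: 2452277/17345484 ≈ 0.14138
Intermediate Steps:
K(P, o) = 4 + o**2 - 5*P (K(P, o) = (-5*P + o**2) + 4 = (o**2 - 5*P) + 4 = 4 + o**2 - 5*P)
X = 4904554
X/((-1334268*K(6, 0))) = 4904554/((-1334268*(4 + 0**2 - 5*6))) = 4904554/((-1334268*(4 + 0 - 30))) = 4904554/((-1334268*(-26))) = 4904554/34690968 = 4904554*(1/34690968) = 2452277/17345484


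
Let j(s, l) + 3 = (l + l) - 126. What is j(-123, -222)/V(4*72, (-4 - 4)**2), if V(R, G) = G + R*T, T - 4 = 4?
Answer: -573/2368 ≈ -0.24198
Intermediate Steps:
j(s, l) = -129 + 2*l (j(s, l) = -3 + ((l + l) - 126) = -3 + (2*l - 126) = -3 + (-126 + 2*l) = -129 + 2*l)
T = 8 (T = 4 + 4 = 8)
V(R, G) = G + 8*R (V(R, G) = G + R*8 = G + 8*R)
j(-123, -222)/V(4*72, (-4 - 4)**2) = (-129 + 2*(-222))/((-4 - 4)**2 + 8*(4*72)) = (-129 - 444)/((-8)**2 + 8*288) = -573/(64 + 2304) = -573/2368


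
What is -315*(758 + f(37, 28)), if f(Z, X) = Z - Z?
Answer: -238770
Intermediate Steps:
f(Z, X) = 0
-315*(758 + f(37, 28)) = -315*(758 + 0) = -315*758 = -238770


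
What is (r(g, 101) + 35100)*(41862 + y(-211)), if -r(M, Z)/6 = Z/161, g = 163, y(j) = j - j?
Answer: 236540979828/161 ≈ 1.4692e+9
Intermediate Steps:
y(j) = 0
r(M, Z) = -6*Z/161
(r(g, 101) + 35100)*(41862 + y(-211)) = (-6/161*101 + 35100)*(41862 + 0) = (-606/161 + 35100)*41862 = (5650494/161)*41862 = 236540979828/161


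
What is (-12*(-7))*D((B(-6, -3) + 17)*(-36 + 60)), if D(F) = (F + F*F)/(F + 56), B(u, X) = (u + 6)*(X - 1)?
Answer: 876078/29 ≈ 30210.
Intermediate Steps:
B(u, X) = (-1 + X)*(6 + u) (B(u, X) = (6 + u)*(-1 + X) = (-1 + X)*(6 + u))
D(F) = (F + F²)/(56 + F)
(-12*(-7))*D((B(-6, -3) + 17)*(-36 + 60)) = (-12*(-7))*((((-6 - 1*(-6) + 6*(-3) - 3*(-6)) + 17)*(-36 + 60))*(1 + ((-6 - 1*(-6) + 6*(-3) - 3*(-6)) + 17)*(-36 + 60))/(56 + ((-6 - 1*(-6) + 6*(-3) - 3*(-6)) + 17)*(-36 + 60))) = 84*((((-6 + 6 - 18 + 18) + 17)*24)*(1 + ((-6 + 6 - 18 + 18) + 17)*24)/(56 + ((-6 + 6 - 18 + 18) + 17)*24)) = 84*(((0 + 17)*24)*(1 + (0 + 17)*24)/(56 + (0 + 17)*24)) = 84*((17*24)*(1 + 17*24)/(56 + 17*24)) = 84*(408*(1 + 408)/(56 + 408)) = 84*(408*409/464) = 84*(408*(1/464)*409) = 84*(20859/58) = 876078/29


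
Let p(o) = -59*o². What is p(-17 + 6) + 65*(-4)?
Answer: -7399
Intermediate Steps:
p(-17 + 6) + 65*(-4) = -59*(-17 + 6)² + 65*(-4) = -59*(-11)² - 260 = -59*121 - 260 = -7139 - 260 = -7399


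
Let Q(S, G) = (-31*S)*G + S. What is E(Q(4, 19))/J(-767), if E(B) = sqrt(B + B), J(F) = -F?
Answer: 28*I*sqrt(6)/767 ≈ 0.089421*I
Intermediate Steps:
Q(S, G) = S - 31*G*S (Q(S, G) = -31*G*S + S = S - 31*G*S)
E(B) = sqrt(2)*sqrt(B) (E(B) = sqrt(2*B) = sqrt(2)*sqrt(B))
E(Q(4, 19))/J(-767) = (sqrt(2)*sqrt(4*(1 - 31*19)))/((-1*(-767))) = (sqrt(2)*sqrt(4*(1 - 589)))/767 = (sqrt(2)*sqrt(4*(-588)))*(1/767) = (sqrt(2)*sqrt(-2352))*(1/767) = (sqrt(2)*(28*I*sqrt(3)))*(1/767) = (28*I*sqrt(6))*(1/767) = 28*I*sqrt(6)/767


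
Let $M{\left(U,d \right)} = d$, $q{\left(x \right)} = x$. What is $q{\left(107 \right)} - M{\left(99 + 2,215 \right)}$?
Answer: $-108$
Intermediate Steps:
$q{\left(107 \right)} - M{\left(99 + 2,215 \right)} = 107 - 215 = -108$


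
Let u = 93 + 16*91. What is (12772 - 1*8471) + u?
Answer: 5850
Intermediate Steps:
u = 1549 (u = 93 + 1456 = 1549)
(12772 - 1*8471) + u = (12772 - 1*8471) + 1549 = (12772 - 8471) + 1549 = 4301 + 1549 = 5850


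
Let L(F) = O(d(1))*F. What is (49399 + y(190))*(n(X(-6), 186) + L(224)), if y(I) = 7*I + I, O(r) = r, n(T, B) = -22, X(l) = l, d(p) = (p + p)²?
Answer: 44503206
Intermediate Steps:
d(p) = 4*p² (d(p) = (2*p)² = 4*p²)
L(F) = 4*F (L(F) = (4*1²)*F = (4*1)*F = 4*F)
y(I) = 8*I
(49399 + y(190))*(n(X(-6), 186) + L(224)) = (49399 + 8*190)*(-22 + 4*224) = (49399 + 1520)*(-22 + 896) = 50919*874 = 44503206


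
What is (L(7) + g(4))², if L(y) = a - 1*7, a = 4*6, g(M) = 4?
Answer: 441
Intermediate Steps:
a = 24
L(y) = 17 (L(y) = 24 - 1*7 = 24 - 7 = 17)
(L(7) + g(4))² = (17 + 4)² = 21² = 441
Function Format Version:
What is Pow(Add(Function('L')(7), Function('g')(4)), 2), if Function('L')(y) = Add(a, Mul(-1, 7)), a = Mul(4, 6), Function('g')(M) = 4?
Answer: 441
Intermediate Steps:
a = 24
Function('L')(y) = 17 (Function('L')(y) = Add(24, Mul(-1, 7)) = Add(24, -7) = 17)
Pow(Add(Function('L')(7), Function('g')(4)), 2) = Pow(Add(17, 4), 2) = Pow(21, 2) = 441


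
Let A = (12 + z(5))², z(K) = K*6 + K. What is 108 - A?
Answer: -2101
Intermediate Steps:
z(K) = 7*K (z(K) = 6*K + K = 7*K)
A = 2209 (A = (12 + 7*5)² = (12 + 35)² = 47² = 2209)
108 - A = 108 - 1*2209 = 108 - 2209 = -2101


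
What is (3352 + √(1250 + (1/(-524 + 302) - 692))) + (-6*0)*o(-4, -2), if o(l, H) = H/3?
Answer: 3352 + 5*√1100010/222 ≈ 3375.6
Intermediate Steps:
o(l, H) = H/3 (o(l, H) = H*(⅓) = H/3)
(3352 + √(1250 + (1/(-524 + 302) - 692))) + (-6*0)*o(-4, -2) = (3352 + √(1250 + (1/(-524 + 302) - 692))) + (-6*0)*((⅓)*(-2)) = (3352 + √(1250 + (1/(-222) - 692))) + 0*(-⅔) = (3352 + √(1250 + (-1/222 - 692))) + 0 = (3352 + √(1250 - 153625/222)) + 0 = (3352 + √(123875/222)) + 0 = (3352 + 5*√1100010/222) + 0 = 3352 + 5*√1100010/222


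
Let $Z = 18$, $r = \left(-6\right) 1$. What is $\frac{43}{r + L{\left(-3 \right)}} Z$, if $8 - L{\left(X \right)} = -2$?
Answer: $\frac{387}{2} \approx 193.5$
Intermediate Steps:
$L{\left(X \right)} = 10$ ($L{\left(X \right)} = 8 - -2 = 8 + 2 = 10$)
$r = -6$
$\frac{43}{r + L{\left(-3 \right)}} Z = \frac{43}{-6 + 10} \cdot 18 = \frac{43}{4} \cdot 18 = \frac{387}{2}$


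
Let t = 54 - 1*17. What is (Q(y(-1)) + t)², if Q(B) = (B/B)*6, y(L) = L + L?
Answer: 1849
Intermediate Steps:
y(L) = 2*L
Q(B) = 6 (Q(B) = 1*6 = 6)
t = 37 (t = 54 - 17 = 37)
(Q(y(-1)) + t)² = (6 + 37)² = 43² = 1849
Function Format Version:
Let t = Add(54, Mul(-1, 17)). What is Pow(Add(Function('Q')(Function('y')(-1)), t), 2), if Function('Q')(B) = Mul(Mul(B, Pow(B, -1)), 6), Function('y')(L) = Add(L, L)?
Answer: 1849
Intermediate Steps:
Function('y')(L) = Mul(2, L)
Function('Q')(B) = 6 (Function('Q')(B) = Mul(1, 6) = 6)
t = 37 (t = Add(54, -17) = 37)
Pow(Add(Function('Q')(Function('y')(-1)), t), 2) = Pow(Add(6, 37), 2) = Pow(43, 2) = 1849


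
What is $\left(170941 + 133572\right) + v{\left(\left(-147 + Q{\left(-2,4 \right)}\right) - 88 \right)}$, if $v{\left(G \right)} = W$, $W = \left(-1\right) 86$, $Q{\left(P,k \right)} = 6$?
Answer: $304427$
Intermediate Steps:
$W = -86$
$v{\left(G \right)} = -86$
$\left(170941 + 133572\right) + v{\left(\left(-147 + Q{\left(-2,4 \right)}\right) - 88 \right)} = \left(170941 + 133572\right) - 86 = 304513 - 86 = 304427$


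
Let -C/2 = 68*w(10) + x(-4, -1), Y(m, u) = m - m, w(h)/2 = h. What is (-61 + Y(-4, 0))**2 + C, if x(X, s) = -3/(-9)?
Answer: 3001/3 ≈ 1000.3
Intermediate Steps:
w(h) = 2*h
x(X, s) = 1/3 (x(X, s) = -3*(-1/9) = 1/3)
Y(m, u) = 0
C = -8162/3 (C = -2*(68*(2*10) + 1/3) = -2*(68*20 + 1/3) = -2*(1360 + 1/3) = -2*4081/3 = -8162/3 ≈ -2720.7)
(-61 + Y(-4, 0))**2 + C = (-61 + 0)**2 - 8162/3 = (-61)**2 - 8162/3 = 3721 - 8162/3 = 3001/3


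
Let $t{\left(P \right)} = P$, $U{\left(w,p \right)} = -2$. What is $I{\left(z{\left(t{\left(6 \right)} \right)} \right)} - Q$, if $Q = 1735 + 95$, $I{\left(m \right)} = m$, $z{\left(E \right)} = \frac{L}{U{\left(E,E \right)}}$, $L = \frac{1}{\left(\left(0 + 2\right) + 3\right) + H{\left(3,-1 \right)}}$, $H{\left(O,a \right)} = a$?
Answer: $- \frac{14641}{8} \approx -1830.1$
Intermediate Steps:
$L = \frac{1}{4}$ ($L = \frac{1}{\left(\left(0 + 2\right) + 3\right) - 1} = \frac{1}{\left(2 + 3\right) - 1} = \frac{1}{5 - 1} = \frac{1}{4} \approx 0.25$)
$z{\left(E \right)} = - \frac{1}{8}$ ($z{\left(E \right)} = \frac{1}{4 \left(-2\right)} = \frac{1}{4} \left(- \frac{1}{2}\right) = - \frac{1}{8}$)
$Q = 1830$
$I{\left(z{\left(t{\left(6 \right)} \right)} \right)} - Q = - \frac{1}{8} - 1830 = - \frac{14641}{8}$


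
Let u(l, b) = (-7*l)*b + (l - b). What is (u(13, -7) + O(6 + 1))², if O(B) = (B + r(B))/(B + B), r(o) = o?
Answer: 432964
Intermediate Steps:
u(l, b) = l - b - 7*b*l (u(l, b) = -7*b*l + (l - b) = l - b - 7*b*l)
O(B) = 1 (O(B) = (B + B)/(B + B) = (2*B)/((2*B)) = (2*B)*(1/(2*B)) = 1)
(u(13, -7) + O(6 + 1))² = ((13 - 1*(-7) - 7*(-7)*13) + 1)² = ((13 + 7 + 637) + 1)² = (657 + 1)² = 658² = 432964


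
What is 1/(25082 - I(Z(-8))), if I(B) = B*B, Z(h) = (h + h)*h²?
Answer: -1/1023494 ≈ -9.7704e-7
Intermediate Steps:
Z(h) = 2*h³ (Z(h) = (2*h)*h² = 2*h³)
I(B) = B²
1/(25082 - I(Z(-8))) = 1/(25082 - (2*(-8)³)²) = 1/(25082 - (2*(-512))²) = 1/(25082 - 1*(-1024)²) = 1/(25082 - 1*1048576) = 1/(25082 - 1048576) = 1/(-1023494) = -1/1023494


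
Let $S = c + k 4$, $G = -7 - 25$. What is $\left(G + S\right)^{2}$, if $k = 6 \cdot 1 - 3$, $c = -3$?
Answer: $529$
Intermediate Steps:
$G = -32$ ($G = -7 - 25 = -32$)
$k = 3$ ($k = 6 - 3 = 3$)
$S = 9$ ($S = -3 + 3 \cdot 4 = -3 + 12 = 9$)
$\left(G + S\right)^{2} = \left(-32 + 9\right)^{2} = \left(-23\right)^{2} = 529$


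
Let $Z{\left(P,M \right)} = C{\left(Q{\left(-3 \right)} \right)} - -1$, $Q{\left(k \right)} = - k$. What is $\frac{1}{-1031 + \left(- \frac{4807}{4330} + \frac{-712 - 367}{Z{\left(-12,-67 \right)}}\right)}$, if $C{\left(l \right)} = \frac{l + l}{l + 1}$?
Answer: $- \frac{866}{1267573} \approx -0.00068319$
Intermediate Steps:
$C{\left(l \right)} = \frac{2 l}{1 + l}$
$Z{\left(P,M \right)} = \frac{5}{2}$ ($Z{\left(P,M \right)} = \frac{2 \left(\left(-1\right) \left(-3\right)\right)}{1 - -3} - -1 = 2 \cdot 3 \frac{1}{1 + 3} + 1 = 2 \cdot 3 \cdot \frac{1}{4} + 1 = \frac{3}{2} + 1 = \frac{5}{2}$)
$\frac{1}{-1031 + \left(- \frac{4807}{4330} + \frac{-712 - 367}{Z{\left(-12,-67 \right)}}\right)} = \frac{1}{-1031 + \left(- \frac{4807}{4330} + \frac{-712 - 367}{\frac{5}{2}}\right)} = \frac{1}{-1031 + \left(\left(-4807\right) \frac{1}{4330} + \left(-712 - 367\right) \frac{2}{5}\right)} = \frac{1}{-1031 - \frac{374727}{866}} = \frac{1}{- \frac{1267573}{866}} = - \frac{866}{1267573}$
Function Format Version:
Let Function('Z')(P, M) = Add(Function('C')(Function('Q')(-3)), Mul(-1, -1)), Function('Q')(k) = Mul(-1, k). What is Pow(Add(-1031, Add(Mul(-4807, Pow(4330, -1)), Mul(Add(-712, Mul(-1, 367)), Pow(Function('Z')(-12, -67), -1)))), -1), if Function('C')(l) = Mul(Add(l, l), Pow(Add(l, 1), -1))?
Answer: Rational(-866, 1267573) ≈ -0.00068319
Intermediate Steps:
Function('C')(l) = Mul(2, l, Pow(Add(1, l), -1)) (Function('C')(l) = Mul(Mul(2, l), Pow(Add(1, l), -1)) = Mul(2, l, Pow(Add(1, l), -1)))
Function('Z')(P, M) = Rational(5, 2) (Function('Z')(P, M) = Add(Mul(2, Mul(-1, -3), Pow(Add(1, Mul(-1, -3)), -1)), Mul(-1, -1)) = Add(Mul(2, 3, Pow(Add(1, 3), -1)), 1) = Add(Mul(2, 3, Pow(4, -1)), 1) = Add(Mul(2, 3, Rational(1, 4)), 1) = Add(Rational(3, 2), 1) = Rational(5, 2))
Pow(Add(-1031, Add(Mul(-4807, Pow(4330, -1)), Mul(Add(-712, Mul(-1, 367)), Pow(Function('Z')(-12, -67), -1)))), -1) = Pow(Add(-1031, Add(Mul(-4807, Pow(4330, -1)), Mul(Add(-712, Mul(-1, 367)), Pow(Rational(5, 2), -1)))), -1) = Pow(Add(-1031, Add(Mul(-4807, Rational(1, 4330)), Mul(Add(-712, -367), Rational(2, 5)))), -1) = Pow(Add(-1031, Add(Rational(-4807, 4330), Mul(-1079, Rational(2, 5)))), -1) = Pow(Add(-1031, Add(Rational(-4807, 4330), Rational(-2158, 5))), -1) = Pow(Add(-1031, Rational(-374727, 866)), -1) = Pow(Rational(-1267573, 866), -1) = Rational(-866, 1267573)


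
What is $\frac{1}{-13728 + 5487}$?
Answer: $- \frac{1}{8241} \approx -0.00012134$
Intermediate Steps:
$\frac{1}{-13728 + 5487} = \frac{1}{-8241} = - \frac{1}{8241}$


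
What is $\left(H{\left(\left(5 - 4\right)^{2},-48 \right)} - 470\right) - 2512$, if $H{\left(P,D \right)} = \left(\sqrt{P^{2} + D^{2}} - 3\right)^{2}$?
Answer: $-2982 + \left(3 - \sqrt{2305}\right)^{2} \approx -956.06$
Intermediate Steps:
$H{\left(P,D \right)} = \left(-3 + \sqrt{D^{2} + P^{2}}\right)^{2}$ ($H{\left(P,D \right)} = \left(\sqrt{D^{2} + P^{2}} - 3\right)^{2} = \left(-3 + \sqrt{D^{2} + P^{2}}\right)^{2}$)
$\left(H{\left(\left(5 - 4\right)^{2},-48 \right)} - 470\right) - 2512 = \left(\left(-3 + \sqrt{\left(-48\right)^{2} + \left(\left(5 - 4\right)^{2}\right)^{2}}\right)^{2} - 470\right) - 2512 = \left(\left(-3 + \sqrt{2304 + \left(1^{2}\right)^{2}}\right)^{2} - 470\right) - 2512 = \left(\left(-3 + \sqrt{2304 + 1^{2}}\right)^{2} - 470\right) - 2512 = \left(\left(-3 + \sqrt{2304 + 1}\right)^{2} - 470\right) - 2512 = \left(\left(-3 + \sqrt{2305}\right)^{2} - 470\right) - 2512 = \left(-470 + \left(-3 + \sqrt{2305}\right)^{2}\right) - 2512 = -2982 + \left(-3 + \sqrt{2305}\right)^{2}$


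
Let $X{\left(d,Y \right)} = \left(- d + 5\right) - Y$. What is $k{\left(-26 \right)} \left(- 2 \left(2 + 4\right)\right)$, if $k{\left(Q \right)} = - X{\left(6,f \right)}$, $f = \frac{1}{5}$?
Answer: $- \frac{72}{5} \approx -14.4$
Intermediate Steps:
$f = \frac{1}{5} \approx 0.2$
$X{\left(d,Y \right)} = 5 - Y - d$ ($X{\left(d,Y \right)} = \left(5 - d\right) - Y = 5 - Y - d$)
$k{\left(Q \right)} = \frac{6}{5}$ ($k{\left(Q \right)} = - (5 - \frac{1}{5} - 6) = \left(-1\right) \left(- \frac{6}{5}\right) = \frac{6}{5}$)
$k{\left(-26 \right)} \left(- 2 \left(2 + 4\right)\right) = \frac{6 \left(- 2 \left(2 + 4\right)\right)}{5} = \frac{6 \left(\left(-2\right) 6\right)}{5} = \frac{6}{5} \left(-12\right) = - \frac{72}{5}$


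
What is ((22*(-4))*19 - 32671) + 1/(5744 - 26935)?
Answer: -727762514/21191 ≈ -34343.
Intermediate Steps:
((22*(-4))*19 - 32671) + 1/(5744 - 26935) = (-88*19 - 32671) + 1/(-21191) = (-1672 - 32671) - 1/21191 = -34343 - 1/21191 = -727762514/21191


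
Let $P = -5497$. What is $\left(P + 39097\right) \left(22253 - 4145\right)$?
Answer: $608428800$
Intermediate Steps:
$\left(P + 39097\right) \left(22253 - 4145\right) = \left(-5497 + 39097\right) \left(22253 - 4145\right) = 33600 \cdot 18108 = 608428800$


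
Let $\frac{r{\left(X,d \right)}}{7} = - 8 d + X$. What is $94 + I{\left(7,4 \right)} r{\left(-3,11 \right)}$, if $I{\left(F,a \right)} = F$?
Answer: $-4365$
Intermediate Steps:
$r{\left(X,d \right)} = - 56 d + 7 X$ ($r{\left(X,d \right)} = 7 \left(- 8 d + X\right) = 7 \left(X - 8 d\right) = - 56 d + 7 X$)
$94 + I{\left(7,4 \right)} r{\left(-3,11 \right)} = 94 + 7 \left(\left(-56\right) 11 + 7 \left(-3\right)\right) = 94 + 7 \left(-616 - 21\right) = 94 + 7 \left(-637\right) = 94 - 4459 = -4365$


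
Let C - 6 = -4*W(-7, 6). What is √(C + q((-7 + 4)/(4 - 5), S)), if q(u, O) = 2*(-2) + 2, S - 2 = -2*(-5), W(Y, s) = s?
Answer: 2*I*√5 ≈ 4.4721*I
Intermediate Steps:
S = 12 (S = 2 - 2*(-5) = 2 + 10 = 12)
q(u, O) = -2 (q(u, O) = -4 + 2 = -2)
C = -18 (C = 6 - 4*6 = 6 - 24 = -18)
√(C + q((-7 + 4)/(4 - 5), S)) = √(-18 - 2) = √(-20) = 2*I*√5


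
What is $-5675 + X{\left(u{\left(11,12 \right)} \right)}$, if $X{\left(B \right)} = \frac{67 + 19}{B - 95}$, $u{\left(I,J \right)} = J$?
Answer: $- \frac{471111}{83} \approx -5676.0$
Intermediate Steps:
$X{\left(B \right)} = \frac{86}{-95 + B}$
$-5675 + X{\left(u{\left(11,12 \right)} \right)} = -5675 + \frac{86}{-95 + 12} = -5675 + \frac{86}{-83} = -5675 + 86 \left(- \frac{1}{83}\right) = -5675 - \frac{86}{83} = - \frac{471111}{83}$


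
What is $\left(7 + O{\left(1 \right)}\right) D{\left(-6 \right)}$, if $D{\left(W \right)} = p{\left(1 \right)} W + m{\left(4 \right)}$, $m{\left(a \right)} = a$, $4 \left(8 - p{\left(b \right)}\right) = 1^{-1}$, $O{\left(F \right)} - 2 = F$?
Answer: $-425$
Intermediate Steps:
$O{\left(F \right)} = 2 + F$
$p{\left(b \right)} = \frac{31}{4}$ ($p{\left(b \right)} = 8 - \frac{1}{4 \cdot 1} = 8 - \frac{1}{4} = \frac{31}{4}$)
$D{\left(W \right)} = 4 + \frac{31 W}{4}$ ($D{\left(W \right)} = \frac{31 W}{4} + 4 = 4 + \frac{31 W}{4}$)
$\left(7 + O{\left(1 \right)}\right) D{\left(-6 \right)} = \left(7 + \left(2 + 1\right)\right) \left(4 + \frac{31}{4} \left(-6\right)\right) = \left(7 + 3\right) \left(4 - \frac{93}{2}\right) = 10 \left(- \frac{85}{2}\right) = -425$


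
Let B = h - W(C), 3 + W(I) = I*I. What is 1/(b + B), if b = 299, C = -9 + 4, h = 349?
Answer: 1/626 ≈ 0.0015974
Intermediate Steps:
C = -5
W(I) = -3 + I² (W(I) = -3 + I*I = -3 + I²)
B = 327 (B = 349 - (-3 + (-5)²) = 349 - (-3 + 25) = 349 - 1*22 = 349 - 22 = 327)
1/(b + B) = 1/(299 + 327) = 1/626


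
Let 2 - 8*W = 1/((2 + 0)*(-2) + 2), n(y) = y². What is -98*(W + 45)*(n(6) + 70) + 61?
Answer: -1882581/4 ≈ -4.7065e+5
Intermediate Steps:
W = 5/16 (W = ¼ - 1/(8*((2 + 0)*(-2) + 2)) = ¼ - 1/(8*(2*(-2) + 2)) = ¼ - 1/(8*(-4 + 2)) = ¼ - ⅛/(-2) = ¼ - ⅛*(-½) = ¼ + 1/16 = 5/16 ≈ 0.31250)
-98*(W + 45)*(n(6) + 70) + 61 = -98*(5/16 + 45)*(6² + 70) + 61 = -35525*(36 + 70)/8 + 61 = -35525*106/8 + 61 = -98*38425/8 + 61 = -1882825/4 + 61 = -1882581/4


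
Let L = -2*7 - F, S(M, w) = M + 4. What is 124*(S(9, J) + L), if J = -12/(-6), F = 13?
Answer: -1736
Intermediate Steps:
J = 2 (J = -12*(-1/6) = 2)
S(M, w) = 4 + M
L = -27 (L = -2*7 - 1*13 = -14 - 13 = -27)
124*(S(9, J) + L) = 124*((4 + 9) - 27) = 124*(13 - 27) = 124*(-14) = -1736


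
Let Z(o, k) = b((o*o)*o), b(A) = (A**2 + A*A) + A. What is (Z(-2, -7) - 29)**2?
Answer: 8281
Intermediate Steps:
b(A) = A + 2*A**2 (b(A) = (A**2 + A**2) + A = 2*A**2 + A = A + 2*A**2)
Z(o, k) = o**3*(1 + 2*o**3) (Z(o, k) = ((o*o)*o)*(1 + 2*((o*o)*o)) = (o**2*o)*(1 + 2*(o**2*o)) = o**3*(1 + 2*o**3))
(Z(-2, -7) - 29)**2 = (((-2)**3 + 2*(-2)**6) - 29)**2 = ((-8 + 2*64) - 29)**2 = ((-8 + 128) - 29)**2 = (120 - 29)**2 = 91**2 = 8281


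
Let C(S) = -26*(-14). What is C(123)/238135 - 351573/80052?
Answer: -27897565809/6354394340 ≈ -4.3903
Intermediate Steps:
C(S) = 364
C(123)/238135 - 351573/80052 = 364/238135 - 351573/80052 = 364*(1/238135) - 351573*1/80052 = 364/238135 - 117191/26684 = -27897565809/6354394340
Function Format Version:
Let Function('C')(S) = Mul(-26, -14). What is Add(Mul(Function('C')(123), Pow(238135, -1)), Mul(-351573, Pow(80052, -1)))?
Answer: Rational(-27897565809, 6354394340) ≈ -4.3903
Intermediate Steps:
Function('C')(S) = 364
Add(Mul(Function('C')(123), Pow(238135, -1)), Mul(-351573, Pow(80052, -1))) = Add(Mul(364, Pow(238135, -1)), Mul(-351573, Pow(80052, -1))) = Add(Mul(364, Rational(1, 238135)), Mul(-351573, Rational(1, 80052))) = Add(Rational(364, 238135), Rational(-117191, 26684)) = Rational(-27897565809, 6354394340)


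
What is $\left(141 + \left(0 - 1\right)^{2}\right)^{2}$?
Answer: $20164$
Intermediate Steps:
$\left(141 + \left(0 - 1\right)^{2}\right)^{2} = \left(141 + \left(-1\right)^{2}\right)^{2} = \left(141 + 1\right)^{2} = 142^{2} = 20164$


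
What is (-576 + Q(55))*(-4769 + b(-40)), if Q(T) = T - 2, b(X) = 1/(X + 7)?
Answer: 82308694/33 ≈ 2.4942e+6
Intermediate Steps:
b(X) = 1/(7 + X)
Q(T) = -2 + T
(-576 + Q(55))*(-4769 + b(-40)) = (-576 + (-2 + 55))*(-4769 + 1/(7 - 40)) = (-576 + 53)*(-4769 + 1/(-33)) = -523*(-4769 - 1/33) = -523*(-157378/33) = 82308694/33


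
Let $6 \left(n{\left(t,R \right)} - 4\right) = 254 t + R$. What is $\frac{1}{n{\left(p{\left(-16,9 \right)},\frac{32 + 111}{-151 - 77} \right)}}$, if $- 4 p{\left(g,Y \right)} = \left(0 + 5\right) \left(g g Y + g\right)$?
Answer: $- \frac{1368}{165622991} \approx -8.2597 \cdot 10^{-6}$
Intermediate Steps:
$p{\left(g,Y \right)} = - \frac{5 g}{4} - \frac{5 Y g^{2}}{4}$ ($p{\left(g,Y \right)} = - \frac{\left(0 + 5\right) \left(g g Y + g\right)}{4} = - \frac{5 \left(g^{2} Y + g\right)}{4} = - \frac{5 \left(Y g^{2} + g\right)}{4} = - \frac{5 \left(g + Y g^{2}\right)}{4} = - \frac{5 g + 5 Y g^{2}}{4} = - \frac{5 g}{4} - \frac{5 Y g^{2}}{4}$)
$n{\left(t,R \right)} = 4 + \frac{R}{6} + \frac{127 t}{3}$ ($n{\left(t,R \right)} = 4 + \frac{254 t + R}{6} = 4 + \frac{R + 254 t}{6} = 4 + \left(\frac{R}{6} + \frac{127 t}{3}\right) = 4 + \frac{R}{6} + \frac{127 t}{3}$)
$\frac{1}{n{\left(p{\left(-16,9 \right)},\frac{32 + 111}{-151 - 77} \right)}} = \frac{1}{4 + \frac{\left(32 + 111\right) \frac{1}{-151 - 77}}{6} + \frac{127 \left(\left(- \frac{5}{4}\right) \left(-16\right) \left(1 + 9 \left(-16\right)\right)\right)}{3}} = \frac{1}{4 + \frac{143 \frac{1}{-228}}{6} + \frac{127 \left(\left(- \frac{5}{4}\right) \left(-16\right) \left(1 - 144\right)\right)}{3}} = \frac{1}{4 + \frac{143 \left(- \frac{1}{228}\right)}{6} + \frac{127 \left(\left(- \frac{5}{4}\right) \left(-16\right) \left(-143\right)\right)}{3}} = \frac{1}{4 + \frac{1}{6} \left(- \frac{143}{228}\right) + \frac{127}{3} \left(-2860\right)} = \frac{1}{4 - \frac{143}{1368} - \frac{363220}{3}} = \frac{1}{- \frac{165622991}{1368}} = - \frac{1368}{165622991}$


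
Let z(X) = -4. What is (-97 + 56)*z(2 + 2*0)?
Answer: 164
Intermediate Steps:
(-97 + 56)*z(2 + 2*0) = (-97 + 56)*(-4) = -41*(-4) = 164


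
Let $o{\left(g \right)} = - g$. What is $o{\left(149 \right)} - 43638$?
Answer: $-43787$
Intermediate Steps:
$o{\left(149 \right)} - 43638 = \left(-1\right) 149 - 43638 = -149 - 43638 = -43787$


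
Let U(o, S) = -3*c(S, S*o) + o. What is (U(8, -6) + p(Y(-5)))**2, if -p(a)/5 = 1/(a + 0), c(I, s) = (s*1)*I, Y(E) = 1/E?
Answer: 690561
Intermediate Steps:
c(I, s) = I*s (c(I, s) = s*I = I*s)
U(o, S) = o - 3*o*S**2 (U(o, S) = -3*S*S*o + o = -3*o*S**2 + o = o - 3*o*S**2)
p(a) = -5/a (p(a) = -5/(a + 0) = -5/a)
(U(8, -6) + p(Y(-5)))**2 = (8*(1 - 3*(-6)**2) - 5/(1/(-5)))**2 = (8*(1 - 3*36) - 5/(-1/5))**2 = (8*(1 - 108) - 5*(-5))**2 = (8*(-107) + 25)**2 = (-856 + 25)**2 = (-831)**2 = 690561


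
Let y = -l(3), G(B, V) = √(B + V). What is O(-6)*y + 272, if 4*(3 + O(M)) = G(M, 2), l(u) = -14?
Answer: 230 + 7*I ≈ 230.0 + 7.0*I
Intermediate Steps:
O(M) = -3 + √(2 + M)/4 (O(M) = -3 + √(M + 2)/4 = -3 + √(2 + M)/4)
y = 14 (y = -1*(-14) = 14)
O(-6)*y + 272 = (-3 + √(2 - 6)/4)*14 + 272 = (-3 + √(-4)/4)*14 + 272 = (-3 + (2*I)/4)*14 + 272 = (-3 + I/2)*14 + 272 = (-42 + 7*I) + 272 = 230 + 7*I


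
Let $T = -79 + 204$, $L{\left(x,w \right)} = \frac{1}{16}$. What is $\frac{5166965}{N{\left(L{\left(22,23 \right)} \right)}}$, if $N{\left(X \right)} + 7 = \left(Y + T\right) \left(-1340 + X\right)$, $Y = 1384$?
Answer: $- \frac{82671440}{32351563} \approx -2.5554$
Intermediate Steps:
$L{\left(x,w \right)} = \frac{1}{16}$
$T = 125$
$N{\left(X \right)} = -2022067 + 1509 X$ ($N{\left(X \right)} = -7 + \left(1384 + 125\right) \left(-1340 + X\right) = -7 + 1509 \left(-1340 + X\right) = -7 + \left(-2022060 + 1509 X\right) = -2022067 + 1509 X$)
$\frac{5166965}{N{\left(L{\left(22,23 \right)} \right)}} = \frac{5166965}{-2022067 + 1509 \cdot \frac{1}{16}} = \frac{5166965}{-2022067 + \frac{1509}{16}} = \frac{5166965}{- \frac{32351563}{16}} = 5166965 \left(- \frac{16}{32351563}\right) = - \frac{82671440}{32351563}$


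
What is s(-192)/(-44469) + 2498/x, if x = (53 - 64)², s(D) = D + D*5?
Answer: 12358106/597861 ≈ 20.671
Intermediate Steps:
s(D) = 6*D (s(D) = D + 5*D = 6*D)
x = 121 (x = (-11)² = 121)
s(-192)/(-44469) + 2498/x = (6*(-192))/(-44469) + 2498/121 = -1152*(-1/44469) + 2498*(1/121) = 128/4941 + 2498/121 = 12358106/597861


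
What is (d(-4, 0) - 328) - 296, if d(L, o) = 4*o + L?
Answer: -628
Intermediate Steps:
d(L, o) = L + 4*o
(d(-4, 0) - 328) - 296 = ((-4 + 4*0) - 328) - 296 = ((-4 + 0) - 328) - 296 = (-4 - 328) - 296 = -332 - 296 = -628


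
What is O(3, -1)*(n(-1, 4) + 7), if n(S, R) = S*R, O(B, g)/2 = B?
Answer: 18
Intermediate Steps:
O(B, g) = 2*B
n(S, R) = R*S
O(3, -1)*(n(-1, 4) + 7) = (2*3)*(4*(-1) + 7) = 6*(-4 + 7) = 6*3 = 18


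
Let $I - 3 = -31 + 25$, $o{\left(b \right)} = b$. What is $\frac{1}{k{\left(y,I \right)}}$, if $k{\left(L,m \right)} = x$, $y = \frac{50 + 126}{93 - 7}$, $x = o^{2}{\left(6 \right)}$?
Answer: $\frac{1}{36} \approx 0.027778$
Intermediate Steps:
$I = -3$ ($I = 3 + \left(-31 + 25\right) = 3 - 6 = -3$)
$x = 36$ ($x = 6^{2} = 36$)
$y = \frac{88}{43}$ ($y = \frac{176}{86} = 176 \cdot \frac{1}{86} = \frac{88}{43} \approx 2.0465$)
$k{\left(L,m \right)} = 36$
$\frac{1}{k{\left(y,I \right)}} = \frac{1}{36}$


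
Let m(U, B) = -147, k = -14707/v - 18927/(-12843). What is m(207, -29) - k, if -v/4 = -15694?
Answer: -1897069969/12797336 ≈ -148.24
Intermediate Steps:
v = 62776 (v = -4*(-15694) = 62776)
k = 15861577/12797336 (k = -14707/62776 - 18927/(-12843) = -14707*1/62776 - 18927*(-1/12843) = -2101/8968 + 2103/1427 = 15861577/12797336 ≈ 1.2394)
m(207, -29) - k = -147 - 1*15861577/12797336 = -147 - 15861577/12797336 = -1897069969/12797336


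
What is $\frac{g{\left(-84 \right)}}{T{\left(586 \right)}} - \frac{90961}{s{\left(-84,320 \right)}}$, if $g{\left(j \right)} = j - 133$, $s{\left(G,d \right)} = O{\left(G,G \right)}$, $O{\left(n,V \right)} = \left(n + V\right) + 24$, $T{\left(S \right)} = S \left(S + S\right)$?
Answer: $\frac{7808906983}{12362256} \approx 631.67$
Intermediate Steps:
$T{\left(S \right)} = 2 S^{2}$ ($T{\left(S \right)} = S 2 S = 2 S^{2}$)
$O{\left(n,V \right)} = 24 + V + n$ ($O{\left(n,V \right)} = \left(V + n\right) + 24 = 24 + V + n$)
$s{\left(G,d \right)} = 24 + 2 G$ ($s{\left(G,d \right)} = 24 + G + G = 24 + 2 G$)
$g{\left(j \right)} = -133 + j$
$\frac{g{\left(-84 \right)}}{T{\left(586 \right)}} - \frac{90961}{s{\left(-84,320 \right)}} = \frac{-133 - 84}{2 \cdot 586^{2}} - \frac{90961}{24 + 2 \left(-84\right)} = - \frac{217}{2 \cdot 343396} - \frac{90961}{24 - 168} = - \frac{217}{686792} - \frac{90961}{-144} = \left(-217\right) \frac{1}{686792} - - \frac{90961}{144} = - \frac{217}{686792} + \frac{90961}{144} = \frac{7808906983}{12362256}$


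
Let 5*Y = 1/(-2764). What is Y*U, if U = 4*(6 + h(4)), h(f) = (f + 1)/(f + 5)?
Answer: -59/31095 ≈ -0.0018974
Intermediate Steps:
h(f) = (1 + f)/(5 + f)
Y = -1/13820 (Y = (⅕)/(-2764) = (⅕)*(-1/2764) = -1/13820 ≈ -7.2359e-5)
U = 236/9 (U = 4*(6 + (1 + 4)/(5 + 4)) = 4*(6 + 5/9) = 4*(59/9) = 236/9 ≈ 26.222)
Y*U = -1/13820*236/9 = -59/31095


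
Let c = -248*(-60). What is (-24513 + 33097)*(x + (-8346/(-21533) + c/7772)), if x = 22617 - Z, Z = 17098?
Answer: 68377082560504/1442711 ≈ 4.7395e+7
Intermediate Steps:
c = 14880
x = 5519 (x = 22617 - 1*17098 = 22617 - 17098 = 5519)
(-24513 + 33097)*(x + (-8346/(-21533) + c/7772)) = (-24513 + 33097)*(5519 + (-8346/(-21533) + 14880/7772)) = 8584*(5519 + (-8346*(-1/21533) + 14880*(1/7772))) = 8584*(5519 + (8346/21533 + 3720/1943)) = 8584*(5519 + 96319038/41838619) = 8584*(231003657299/41838619) = 68377082560504/1442711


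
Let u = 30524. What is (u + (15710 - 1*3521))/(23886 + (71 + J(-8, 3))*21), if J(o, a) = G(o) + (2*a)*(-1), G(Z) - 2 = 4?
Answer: 3883/2307 ≈ 1.6831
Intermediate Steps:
G(Z) = 6 (G(Z) = 2 + 4 = 6)
J(o, a) = 6 - 2*a (J(o, a) = 6 + (2*a)*(-1) = 6 - 2*a)
(u + (15710 - 1*3521))/(23886 + (71 + J(-8, 3))*21) = (30524 + (15710 - 1*3521))/(23886 + (71 + (6 - 2*3))*21) = (30524 + (15710 - 3521))/(23886 + (71 + (6 - 6))*21) = (30524 + 12189)/(23886 + (71 + 0)*21) = 42713/(23886 + 71*21) = 42713/(23886 + 1491) = 42713/25377 = 42713*(1/25377) = 3883/2307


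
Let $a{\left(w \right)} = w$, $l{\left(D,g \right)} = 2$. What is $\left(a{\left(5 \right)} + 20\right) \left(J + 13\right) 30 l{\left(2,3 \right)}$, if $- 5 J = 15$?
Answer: $15000$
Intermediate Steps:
$J = -3$ ($J = \left(- \frac{1}{5}\right) 15 = -3$)
$\left(a{\left(5 \right)} + 20\right) \left(J + 13\right) 30 l{\left(2,3 \right)} = \left(5 + 20\right) \left(-3 + 13\right) 30 \cdot 2 = 25 \cdot 10 \cdot 30 \cdot 2 = 250 \cdot 30 \cdot 2 = 7500 \cdot 2 = 15000$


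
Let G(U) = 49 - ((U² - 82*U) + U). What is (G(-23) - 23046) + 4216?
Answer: -21173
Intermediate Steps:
G(U) = 49 - U² + 81*U (G(U) = 49 - (U² - 81*U) = 49 + (-U² + 81*U) = 49 - U² + 81*U)
(G(-23) - 23046) + 4216 = ((49 - 1*(-23)² + 81*(-23)) - 23046) + 4216 = ((49 - 1*529 - 1863) - 23046) + 4216 = ((49 - 529 - 1863) - 23046) + 4216 = (-2343 - 23046) + 4216 = -25389 + 4216 = -21173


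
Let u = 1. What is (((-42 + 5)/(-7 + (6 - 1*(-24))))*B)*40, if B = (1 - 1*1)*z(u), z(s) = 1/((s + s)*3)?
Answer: 0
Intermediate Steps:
z(s) = 1/(6*s) (z(s) = (1/3)/(2*s) = (1/(2*s))*(1/3) = 1/(6*s))
B = 0 (B = (1 - 1*1)*((1/6)/1) = (1 - 1)*((1/6)*1) = 0*(1/6) = 0)
(((-42 + 5)/(-7 + (6 - 1*(-24))))*B)*40 = (((-42 + 5)/(-7 + (6 - 1*(-24))))*0)*40 = (-37/(-7 + (6 + 24))*0)*40 = (-37/(-7 + 30)*0)*40 = (-37/23*0)*40 = (-37*1/23*0)*40 = -37/23*0*40 = 0*40 = 0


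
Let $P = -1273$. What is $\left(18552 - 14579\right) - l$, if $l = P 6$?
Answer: $11611$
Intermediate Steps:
$l = -7638$ ($l = \left(-1273\right) 6 = -7638$)
$\left(18552 - 14579\right) - l = \left(18552 - 14579\right) - -7638 = 3973 + 7638 = 11611$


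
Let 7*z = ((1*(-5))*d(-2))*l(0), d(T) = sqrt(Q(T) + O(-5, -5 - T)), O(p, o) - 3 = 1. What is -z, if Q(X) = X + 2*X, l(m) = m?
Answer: 0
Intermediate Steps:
O(p, o) = 4 (O(p, o) = 3 + 1 = 4)
Q(X) = 3*X
d(T) = sqrt(4 + 3*T) (d(T) = sqrt(3*T + 4) = sqrt(4 + 3*T))
z = 0 (z = (((1*(-5))*sqrt(4 + 3*(-2)))*0)/7 = (-5*sqrt(4 - 6)*0)/7 = (-5*I*sqrt(2)*0)/7 = (1/7)*0 = 0)
-z = -1*0 = 0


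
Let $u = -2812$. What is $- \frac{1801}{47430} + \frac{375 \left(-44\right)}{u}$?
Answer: $\frac{194382647}{33343290} \approx 5.8297$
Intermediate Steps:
$- \frac{1801}{47430} + \frac{375 \left(-44\right)}{u} = - \frac{1801}{47430} + \frac{375 \left(-44\right)}{-2812} = \left(-1801\right) \frac{1}{47430} - - \frac{4125}{703} = - \frac{1801}{47430} + \frac{4125}{703} = \frac{194382647}{33343290}$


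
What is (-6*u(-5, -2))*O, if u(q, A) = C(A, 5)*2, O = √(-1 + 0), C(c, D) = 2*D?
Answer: -120*I ≈ -120.0*I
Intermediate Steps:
O = I (O = √(-1) = I ≈ 1.0*I)
u(q, A) = 20 (u(q, A) = (2*5)*2 = 10*2 = 20)
(-6*u(-5, -2))*O = (-6*20)*I = -120*I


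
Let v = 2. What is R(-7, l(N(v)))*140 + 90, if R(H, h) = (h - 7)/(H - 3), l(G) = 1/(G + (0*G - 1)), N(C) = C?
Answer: 174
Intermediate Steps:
l(G) = 1/(-1 + G) (l(G) = 1/(G + (0 - 1)) = 1/(G - 1) = 1/(-1 + G))
R(H, h) = (-7 + h)/(-3 + H)
R(-7, l(N(v)))*140 + 90 = ((-7 + 1/(-1 + 2))/(-3 - 7))*140 + 90 = ((-7 + 1/1)/(-10))*140 + 90 = -(-7 + 1)/10*140 + 90 = -⅒*(-6)*140 + 90 = (⅗)*140 + 90 = 84 + 90 = 174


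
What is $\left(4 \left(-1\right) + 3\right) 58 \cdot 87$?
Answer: $-5046$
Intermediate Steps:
$\left(4 \left(-1\right) + 3\right) 58 \cdot 87 = \left(-4 + 3\right) 58 \cdot 87 = \left(-1\right) 58 \cdot 87 = \left(-58\right) 87 = -5046$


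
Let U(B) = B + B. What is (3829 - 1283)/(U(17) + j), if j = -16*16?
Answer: -1273/111 ≈ -11.468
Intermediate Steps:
U(B) = 2*B
j = -256
(3829 - 1283)/(U(17) + j) = (3829 - 1283)/(2*17 - 256) = 2546/(34 - 256) = 2546/(-222) = 2546*(-1/222) = -1273/111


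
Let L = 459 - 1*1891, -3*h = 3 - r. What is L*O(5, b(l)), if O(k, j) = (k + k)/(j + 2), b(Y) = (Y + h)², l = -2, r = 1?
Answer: -64440/41 ≈ -1571.7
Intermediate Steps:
h = -⅔ (h = -(3 - 1*1)/3 = -(3 - 1)/3 = -⅓*2 = -⅔ ≈ -0.66667)
b(Y) = (-⅔ + Y)² (b(Y) = (Y - ⅔)² = (-⅔ + Y)²)
O(k, j) = 2*k/(2 + j) (O(k, j) = (2*k)/(2 + j) = 2*k/(2 + j))
L = -1432 (L = 459 - 1891 = -1432)
L*O(5, b(l)) = -2864*5/(2 + (-2 + 3*(-2))²/9) = -2864*5/(2 + (-2 - 6)²/9) = -2864*5/(2 + (⅑)*(-8)²) = -2864*5/(2 + (⅑)*64) = -2864*5/(2 + 64/9) = -2864*5/82/9 = -2864*5*9/82 = -1432*45/41 = -64440/41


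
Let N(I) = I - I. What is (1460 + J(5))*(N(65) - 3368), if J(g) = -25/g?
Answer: -4900440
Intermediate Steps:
N(I) = 0
(1460 + J(5))*(N(65) - 3368) = (1460 - 25/5)*(0 - 3368) = (1460 - 25*⅕)*(-3368) = (1460 - 5)*(-3368) = 1455*(-3368) = -4900440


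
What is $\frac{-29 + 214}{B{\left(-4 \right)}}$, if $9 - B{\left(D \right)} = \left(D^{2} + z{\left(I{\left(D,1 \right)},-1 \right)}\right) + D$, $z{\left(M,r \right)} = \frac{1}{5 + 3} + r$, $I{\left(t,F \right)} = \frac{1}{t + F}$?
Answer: $- \frac{1480}{17} \approx -87.059$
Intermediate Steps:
$I{\left(t,F \right)} = \frac{1}{F + t}$
$z{\left(M,r \right)} = \frac{1}{8} + r$
$B{\left(D \right)} = \frac{79}{8} - D - D^{2}$ ($B{\left(D \right)} = 9 - \left(\left(D^{2} + \left(\frac{1}{8} - 1\right)\right) + D\right) = 9 - \left(\left(D^{2} - \frac{7}{8}\right) + D\right) = 9 - \left(\left(- \frac{7}{8} + D^{2}\right) + D\right) = 9 - \left(- \frac{7}{8} + D + D^{2}\right) = \frac{79}{8} - D - D^{2}$)
$\frac{-29 + 214}{B{\left(-4 \right)}} = \frac{-29 + 214}{\frac{79}{8} - -4 - \left(-4\right)^{2}} = \frac{185}{\frac{79}{8} + 4 - 16} = \frac{185}{- \frac{17}{8}} = 185 \left(- \frac{8}{17}\right) = - \frac{1480}{17}$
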